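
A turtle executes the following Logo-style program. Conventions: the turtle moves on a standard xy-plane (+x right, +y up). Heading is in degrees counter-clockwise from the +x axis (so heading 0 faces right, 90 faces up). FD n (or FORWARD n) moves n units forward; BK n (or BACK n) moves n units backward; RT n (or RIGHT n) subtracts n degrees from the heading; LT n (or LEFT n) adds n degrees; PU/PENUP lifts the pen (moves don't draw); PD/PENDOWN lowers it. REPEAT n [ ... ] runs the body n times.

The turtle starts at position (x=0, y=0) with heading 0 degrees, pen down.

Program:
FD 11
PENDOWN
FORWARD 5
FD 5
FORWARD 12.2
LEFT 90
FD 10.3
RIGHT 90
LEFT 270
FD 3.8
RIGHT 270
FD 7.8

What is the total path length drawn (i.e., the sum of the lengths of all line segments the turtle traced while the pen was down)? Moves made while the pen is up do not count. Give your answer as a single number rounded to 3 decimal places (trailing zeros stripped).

Executing turtle program step by step:
Start: pos=(0,0), heading=0, pen down
FD 11: (0,0) -> (11,0) [heading=0, draw]
PD: pen down
FD 5: (11,0) -> (16,0) [heading=0, draw]
FD 5: (16,0) -> (21,0) [heading=0, draw]
FD 12.2: (21,0) -> (33.2,0) [heading=0, draw]
LT 90: heading 0 -> 90
FD 10.3: (33.2,0) -> (33.2,10.3) [heading=90, draw]
RT 90: heading 90 -> 0
LT 270: heading 0 -> 270
FD 3.8: (33.2,10.3) -> (33.2,6.5) [heading=270, draw]
RT 270: heading 270 -> 0
FD 7.8: (33.2,6.5) -> (41,6.5) [heading=0, draw]
Final: pos=(41,6.5), heading=0, 7 segment(s) drawn

Segment lengths:
  seg 1: (0,0) -> (11,0), length = 11
  seg 2: (11,0) -> (16,0), length = 5
  seg 3: (16,0) -> (21,0), length = 5
  seg 4: (21,0) -> (33.2,0), length = 12.2
  seg 5: (33.2,0) -> (33.2,10.3), length = 10.3
  seg 6: (33.2,10.3) -> (33.2,6.5), length = 3.8
  seg 7: (33.2,6.5) -> (41,6.5), length = 7.8
Total = 55.1

Answer: 55.1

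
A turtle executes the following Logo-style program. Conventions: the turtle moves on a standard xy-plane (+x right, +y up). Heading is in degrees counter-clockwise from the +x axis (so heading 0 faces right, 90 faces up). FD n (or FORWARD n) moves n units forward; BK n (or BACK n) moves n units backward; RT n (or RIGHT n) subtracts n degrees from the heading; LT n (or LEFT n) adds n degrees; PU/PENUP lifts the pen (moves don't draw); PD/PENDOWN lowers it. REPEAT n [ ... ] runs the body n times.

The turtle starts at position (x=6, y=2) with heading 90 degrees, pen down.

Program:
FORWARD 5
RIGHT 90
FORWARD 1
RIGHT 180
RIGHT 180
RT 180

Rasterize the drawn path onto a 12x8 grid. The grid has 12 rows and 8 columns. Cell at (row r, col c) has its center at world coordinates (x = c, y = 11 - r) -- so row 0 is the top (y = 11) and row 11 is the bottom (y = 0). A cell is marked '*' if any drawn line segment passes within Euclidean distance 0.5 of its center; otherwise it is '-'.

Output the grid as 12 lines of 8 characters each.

Answer: --------
--------
--------
--------
------**
------*-
------*-
------*-
------*-
------*-
--------
--------

Derivation:
Segment 0: (6,2) -> (6,7)
Segment 1: (6,7) -> (7,7)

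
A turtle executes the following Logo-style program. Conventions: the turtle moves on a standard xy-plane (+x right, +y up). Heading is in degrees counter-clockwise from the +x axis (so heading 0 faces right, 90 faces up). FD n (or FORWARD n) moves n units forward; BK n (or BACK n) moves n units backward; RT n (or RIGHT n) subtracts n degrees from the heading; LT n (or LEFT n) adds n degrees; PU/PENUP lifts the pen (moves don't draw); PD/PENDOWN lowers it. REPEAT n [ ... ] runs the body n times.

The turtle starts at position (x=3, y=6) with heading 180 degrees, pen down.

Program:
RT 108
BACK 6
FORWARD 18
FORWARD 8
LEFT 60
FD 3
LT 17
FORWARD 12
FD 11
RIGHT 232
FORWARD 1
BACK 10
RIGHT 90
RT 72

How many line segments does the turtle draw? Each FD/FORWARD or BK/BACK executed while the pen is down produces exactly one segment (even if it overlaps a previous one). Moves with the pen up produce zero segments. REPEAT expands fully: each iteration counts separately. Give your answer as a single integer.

Executing turtle program step by step:
Start: pos=(3,6), heading=180, pen down
RT 108: heading 180 -> 72
BK 6: (3,6) -> (1.146,0.294) [heading=72, draw]
FD 18: (1.146,0.294) -> (6.708,17.413) [heading=72, draw]
FD 8: (6.708,17.413) -> (9.18,25.021) [heading=72, draw]
LT 60: heading 72 -> 132
FD 3: (9.18,25.021) -> (7.173,27.251) [heading=132, draw]
LT 17: heading 132 -> 149
FD 12: (7.173,27.251) -> (-3.113,33.431) [heading=149, draw]
FD 11: (-3.113,33.431) -> (-12.542,39.096) [heading=149, draw]
RT 232: heading 149 -> 277
FD 1: (-12.542,39.096) -> (-12.42,38.104) [heading=277, draw]
BK 10: (-12.42,38.104) -> (-13.639,48.029) [heading=277, draw]
RT 90: heading 277 -> 187
RT 72: heading 187 -> 115
Final: pos=(-13.639,48.029), heading=115, 8 segment(s) drawn
Segments drawn: 8

Answer: 8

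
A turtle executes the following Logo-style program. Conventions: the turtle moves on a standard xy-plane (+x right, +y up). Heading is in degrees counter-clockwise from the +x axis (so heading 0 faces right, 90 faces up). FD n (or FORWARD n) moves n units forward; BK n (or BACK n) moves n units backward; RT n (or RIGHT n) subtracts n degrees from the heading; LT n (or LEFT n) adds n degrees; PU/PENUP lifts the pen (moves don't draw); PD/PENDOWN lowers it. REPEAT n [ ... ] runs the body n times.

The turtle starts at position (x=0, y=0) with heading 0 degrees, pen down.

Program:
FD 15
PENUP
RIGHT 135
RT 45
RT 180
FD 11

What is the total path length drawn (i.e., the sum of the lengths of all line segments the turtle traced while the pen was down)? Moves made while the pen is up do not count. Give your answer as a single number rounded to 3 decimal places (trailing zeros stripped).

Answer: 15

Derivation:
Executing turtle program step by step:
Start: pos=(0,0), heading=0, pen down
FD 15: (0,0) -> (15,0) [heading=0, draw]
PU: pen up
RT 135: heading 0 -> 225
RT 45: heading 225 -> 180
RT 180: heading 180 -> 0
FD 11: (15,0) -> (26,0) [heading=0, move]
Final: pos=(26,0), heading=0, 1 segment(s) drawn

Segment lengths:
  seg 1: (0,0) -> (15,0), length = 15
Total = 15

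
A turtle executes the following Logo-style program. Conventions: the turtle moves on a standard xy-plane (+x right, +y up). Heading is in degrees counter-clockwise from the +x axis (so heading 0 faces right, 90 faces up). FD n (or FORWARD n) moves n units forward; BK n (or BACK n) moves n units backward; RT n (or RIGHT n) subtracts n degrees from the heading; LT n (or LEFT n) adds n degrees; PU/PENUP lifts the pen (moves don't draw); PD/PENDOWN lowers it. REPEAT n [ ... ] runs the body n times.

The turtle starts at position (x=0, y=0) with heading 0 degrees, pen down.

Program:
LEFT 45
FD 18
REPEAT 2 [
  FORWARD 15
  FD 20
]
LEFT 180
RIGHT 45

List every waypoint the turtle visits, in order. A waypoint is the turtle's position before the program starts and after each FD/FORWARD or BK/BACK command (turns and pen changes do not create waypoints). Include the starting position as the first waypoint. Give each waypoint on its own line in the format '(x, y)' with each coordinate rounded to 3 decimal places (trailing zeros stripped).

Answer: (0, 0)
(12.728, 12.728)
(23.335, 23.335)
(37.477, 37.477)
(48.083, 48.083)
(62.225, 62.225)

Derivation:
Executing turtle program step by step:
Start: pos=(0,0), heading=0, pen down
LT 45: heading 0 -> 45
FD 18: (0,0) -> (12.728,12.728) [heading=45, draw]
REPEAT 2 [
  -- iteration 1/2 --
  FD 15: (12.728,12.728) -> (23.335,23.335) [heading=45, draw]
  FD 20: (23.335,23.335) -> (37.477,37.477) [heading=45, draw]
  -- iteration 2/2 --
  FD 15: (37.477,37.477) -> (48.083,48.083) [heading=45, draw]
  FD 20: (48.083,48.083) -> (62.225,62.225) [heading=45, draw]
]
LT 180: heading 45 -> 225
RT 45: heading 225 -> 180
Final: pos=(62.225,62.225), heading=180, 5 segment(s) drawn
Waypoints (6 total):
(0, 0)
(12.728, 12.728)
(23.335, 23.335)
(37.477, 37.477)
(48.083, 48.083)
(62.225, 62.225)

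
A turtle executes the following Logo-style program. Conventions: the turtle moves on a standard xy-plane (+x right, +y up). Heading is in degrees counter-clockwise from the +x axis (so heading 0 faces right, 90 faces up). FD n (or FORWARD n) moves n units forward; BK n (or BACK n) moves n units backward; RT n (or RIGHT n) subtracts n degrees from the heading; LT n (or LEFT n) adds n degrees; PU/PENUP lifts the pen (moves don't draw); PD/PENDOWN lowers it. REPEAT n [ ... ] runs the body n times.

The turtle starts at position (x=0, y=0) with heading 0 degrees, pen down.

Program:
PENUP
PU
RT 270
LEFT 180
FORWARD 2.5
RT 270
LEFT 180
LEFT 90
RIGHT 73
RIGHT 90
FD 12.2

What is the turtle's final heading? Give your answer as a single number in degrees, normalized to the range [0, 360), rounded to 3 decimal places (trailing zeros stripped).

Answer: 107

Derivation:
Executing turtle program step by step:
Start: pos=(0,0), heading=0, pen down
PU: pen up
PU: pen up
RT 270: heading 0 -> 90
LT 180: heading 90 -> 270
FD 2.5: (0,0) -> (0,-2.5) [heading=270, move]
RT 270: heading 270 -> 0
LT 180: heading 0 -> 180
LT 90: heading 180 -> 270
RT 73: heading 270 -> 197
RT 90: heading 197 -> 107
FD 12.2: (0,-2.5) -> (-3.567,9.167) [heading=107, move]
Final: pos=(-3.567,9.167), heading=107, 0 segment(s) drawn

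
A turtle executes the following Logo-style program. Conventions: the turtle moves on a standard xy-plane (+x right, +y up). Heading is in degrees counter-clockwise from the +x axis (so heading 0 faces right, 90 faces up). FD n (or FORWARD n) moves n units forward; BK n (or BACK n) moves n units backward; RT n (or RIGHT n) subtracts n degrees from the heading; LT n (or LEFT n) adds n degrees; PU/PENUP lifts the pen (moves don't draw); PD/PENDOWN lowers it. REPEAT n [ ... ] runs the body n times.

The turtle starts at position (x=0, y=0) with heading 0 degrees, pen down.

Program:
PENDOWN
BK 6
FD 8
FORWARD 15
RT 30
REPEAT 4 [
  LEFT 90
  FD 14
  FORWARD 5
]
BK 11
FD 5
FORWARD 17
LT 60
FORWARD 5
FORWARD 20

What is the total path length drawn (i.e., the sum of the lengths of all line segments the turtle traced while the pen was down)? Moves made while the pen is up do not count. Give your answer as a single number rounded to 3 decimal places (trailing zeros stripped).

Executing turtle program step by step:
Start: pos=(0,0), heading=0, pen down
PD: pen down
BK 6: (0,0) -> (-6,0) [heading=0, draw]
FD 8: (-6,0) -> (2,0) [heading=0, draw]
FD 15: (2,0) -> (17,0) [heading=0, draw]
RT 30: heading 0 -> 330
REPEAT 4 [
  -- iteration 1/4 --
  LT 90: heading 330 -> 60
  FD 14: (17,0) -> (24,12.124) [heading=60, draw]
  FD 5: (24,12.124) -> (26.5,16.454) [heading=60, draw]
  -- iteration 2/4 --
  LT 90: heading 60 -> 150
  FD 14: (26.5,16.454) -> (14.376,23.454) [heading=150, draw]
  FD 5: (14.376,23.454) -> (10.046,25.954) [heading=150, draw]
  -- iteration 3/4 --
  LT 90: heading 150 -> 240
  FD 14: (10.046,25.954) -> (3.046,13.83) [heading=240, draw]
  FD 5: (3.046,13.83) -> (0.546,9.5) [heading=240, draw]
  -- iteration 4/4 --
  LT 90: heading 240 -> 330
  FD 14: (0.546,9.5) -> (12.67,2.5) [heading=330, draw]
  FD 5: (12.67,2.5) -> (17,0) [heading=330, draw]
]
BK 11: (17,0) -> (7.474,5.5) [heading=330, draw]
FD 5: (7.474,5.5) -> (11.804,3) [heading=330, draw]
FD 17: (11.804,3) -> (26.526,-5.5) [heading=330, draw]
LT 60: heading 330 -> 30
FD 5: (26.526,-5.5) -> (30.856,-3) [heading=30, draw]
FD 20: (30.856,-3) -> (48.177,7) [heading=30, draw]
Final: pos=(48.177,7), heading=30, 16 segment(s) drawn

Segment lengths:
  seg 1: (0,0) -> (-6,0), length = 6
  seg 2: (-6,0) -> (2,0), length = 8
  seg 3: (2,0) -> (17,0), length = 15
  seg 4: (17,0) -> (24,12.124), length = 14
  seg 5: (24,12.124) -> (26.5,16.454), length = 5
  seg 6: (26.5,16.454) -> (14.376,23.454), length = 14
  seg 7: (14.376,23.454) -> (10.046,25.954), length = 5
  seg 8: (10.046,25.954) -> (3.046,13.83), length = 14
  seg 9: (3.046,13.83) -> (0.546,9.5), length = 5
  seg 10: (0.546,9.5) -> (12.67,2.5), length = 14
  seg 11: (12.67,2.5) -> (17,0), length = 5
  seg 12: (17,0) -> (7.474,5.5), length = 11
  seg 13: (7.474,5.5) -> (11.804,3), length = 5
  seg 14: (11.804,3) -> (26.526,-5.5), length = 17
  seg 15: (26.526,-5.5) -> (30.856,-3), length = 5
  seg 16: (30.856,-3) -> (48.177,7), length = 20
Total = 163

Answer: 163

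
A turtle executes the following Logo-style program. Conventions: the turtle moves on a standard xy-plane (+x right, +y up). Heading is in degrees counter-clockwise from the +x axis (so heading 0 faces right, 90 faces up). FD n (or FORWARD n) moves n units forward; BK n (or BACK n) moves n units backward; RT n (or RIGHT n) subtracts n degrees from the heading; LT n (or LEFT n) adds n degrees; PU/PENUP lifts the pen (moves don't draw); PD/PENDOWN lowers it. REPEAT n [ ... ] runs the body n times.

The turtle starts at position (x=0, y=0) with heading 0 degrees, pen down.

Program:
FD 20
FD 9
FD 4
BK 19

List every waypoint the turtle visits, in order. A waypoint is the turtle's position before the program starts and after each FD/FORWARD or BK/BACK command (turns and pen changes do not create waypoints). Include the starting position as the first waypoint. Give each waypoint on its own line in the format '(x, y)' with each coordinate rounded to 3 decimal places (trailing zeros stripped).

Answer: (0, 0)
(20, 0)
(29, 0)
(33, 0)
(14, 0)

Derivation:
Executing turtle program step by step:
Start: pos=(0,0), heading=0, pen down
FD 20: (0,0) -> (20,0) [heading=0, draw]
FD 9: (20,0) -> (29,0) [heading=0, draw]
FD 4: (29,0) -> (33,0) [heading=0, draw]
BK 19: (33,0) -> (14,0) [heading=0, draw]
Final: pos=(14,0), heading=0, 4 segment(s) drawn
Waypoints (5 total):
(0, 0)
(20, 0)
(29, 0)
(33, 0)
(14, 0)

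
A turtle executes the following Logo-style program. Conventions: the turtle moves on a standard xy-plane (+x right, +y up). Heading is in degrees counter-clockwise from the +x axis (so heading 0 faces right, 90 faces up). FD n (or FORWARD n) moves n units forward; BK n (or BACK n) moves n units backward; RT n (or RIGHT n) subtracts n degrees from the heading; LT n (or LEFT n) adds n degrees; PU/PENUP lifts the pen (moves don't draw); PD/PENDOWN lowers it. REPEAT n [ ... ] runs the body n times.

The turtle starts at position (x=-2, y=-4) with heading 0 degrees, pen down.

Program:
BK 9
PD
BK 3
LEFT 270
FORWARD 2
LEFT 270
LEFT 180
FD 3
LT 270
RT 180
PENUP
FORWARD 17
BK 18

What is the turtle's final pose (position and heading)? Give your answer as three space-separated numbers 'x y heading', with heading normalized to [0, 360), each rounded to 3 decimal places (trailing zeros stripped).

Executing turtle program step by step:
Start: pos=(-2,-4), heading=0, pen down
BK 9: (-2,-4) -> (-11,-4) [heading=0, draw]
PD: pen down
BK 3: (-11,-4) -> (-14,-4) [heading=0, draw]
LT 270: heading 0 -> 270
FD 2: (-14,-4) -> (-14,-6) [heading=270, draw]
LT 270: heading 270 -> 180
LT 180: heading 180 -> 0
FD 3: (-14,-6) -> (-11,-6) [heading=0, draw]
LT 270: heading 0 -> 270
RT 180: heading 270 -> 90
PU: pen up
FD 17: (-11,-6) -> (-11,11) [heading=90, move]
BK 18: (-11,11) -> (-11,-7) [heading=90, move]
Final: pos=(-11,-7), heading=90, 4 segment(s) drawn

Answer: -11 -7 90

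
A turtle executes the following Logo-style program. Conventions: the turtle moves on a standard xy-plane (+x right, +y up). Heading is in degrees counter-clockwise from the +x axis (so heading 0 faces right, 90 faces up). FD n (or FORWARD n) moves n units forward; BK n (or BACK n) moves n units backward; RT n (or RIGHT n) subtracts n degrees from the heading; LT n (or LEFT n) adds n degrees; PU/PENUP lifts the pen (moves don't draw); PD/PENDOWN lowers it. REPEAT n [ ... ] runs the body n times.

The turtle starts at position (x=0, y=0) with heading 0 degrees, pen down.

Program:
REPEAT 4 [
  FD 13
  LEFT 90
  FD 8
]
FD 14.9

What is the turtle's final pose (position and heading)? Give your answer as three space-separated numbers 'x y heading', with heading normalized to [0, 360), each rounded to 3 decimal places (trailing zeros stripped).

Executing turtle program step by step:
Start: pos=(0,0), heading=0, pen down
REPEAT 4 [
  -- iteration 1/4 --
  FD 13: (0,0) -> (13,0) [heading=0, draw]
  LT 90: heading 0 -> 90
  FD 8: (13,0) -> (13,8) [heading=90, draw]
  -- iteration 2/4 --
  FD 13: (13,8) -> (13,21) [heading=90, draw]
  LT 90: heading 90 -> 180
  FD 8: (13,21) -> (5,21) [heading=180, draw]
  -- iteration 3/4 --
  FD 13: (5,21) -> (-8,21) [heading=180, draw]
  LT 90: heading 180 -> 270
  FD 8: (-8,21) -> (-8,13) [heading=270, draw]
  -- iteration 4/4 --
  FD 13: (-8,13) -> (-8,0) [heading=270, draw]
  LT 90: heading 270 -> 0
  FD 8: (-8,0) -> (0,0) [heading=0, draw]
]
FD 14.9: (0,0) -> (14.9,0) [heading=0, draw]
Final: pos=(14.9,0), heading=0, 9 segment(s) drawn

Answer: 14.9 0 0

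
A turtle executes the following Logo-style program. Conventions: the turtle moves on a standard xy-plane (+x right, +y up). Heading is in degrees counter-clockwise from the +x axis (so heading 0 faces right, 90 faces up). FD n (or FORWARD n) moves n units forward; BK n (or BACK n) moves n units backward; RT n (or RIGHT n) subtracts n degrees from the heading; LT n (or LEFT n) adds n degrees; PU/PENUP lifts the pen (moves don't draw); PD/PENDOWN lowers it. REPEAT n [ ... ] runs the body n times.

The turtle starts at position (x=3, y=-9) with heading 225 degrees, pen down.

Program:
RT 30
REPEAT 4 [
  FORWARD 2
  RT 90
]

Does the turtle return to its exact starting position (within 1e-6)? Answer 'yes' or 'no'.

Executing turtle program step by step:
Start: pos=(3,-9), heading=225, pen down
RT 30: heading 225 -> 195
REPEAT 4 [
  -- iteration 1/4 --
  FD 2: (3,-9) -> (1.068,-9.518) [heading=195, draw]
  RT 90: heading 195 -> 105
  -- iteration 2/4 --
  FD 2: (1.068,-9.518) -> (0.551,-7.586) [heading=105, draw]
  RT 90: heading 105 -> 15
  -- iteration 3/4 --
  FD 2: (0.551,-7.586) -> (2.482,-7.068) [heading=15, draw]
  RT 90: heading 15 -> 285
  -- iteration 4/4 --
  FD 2: (2.482,-7.068) -> (3,-9) [heading=285, draw]
  RT 90: heading 285 -> 195
]
Final: pos=(3,-9), heading=195, 4 segment(s) drawn

Start position: (3, -9)
Final position: (3, -9)
Distance = 0; < 1e-6 -> CLOSED

Answer: yes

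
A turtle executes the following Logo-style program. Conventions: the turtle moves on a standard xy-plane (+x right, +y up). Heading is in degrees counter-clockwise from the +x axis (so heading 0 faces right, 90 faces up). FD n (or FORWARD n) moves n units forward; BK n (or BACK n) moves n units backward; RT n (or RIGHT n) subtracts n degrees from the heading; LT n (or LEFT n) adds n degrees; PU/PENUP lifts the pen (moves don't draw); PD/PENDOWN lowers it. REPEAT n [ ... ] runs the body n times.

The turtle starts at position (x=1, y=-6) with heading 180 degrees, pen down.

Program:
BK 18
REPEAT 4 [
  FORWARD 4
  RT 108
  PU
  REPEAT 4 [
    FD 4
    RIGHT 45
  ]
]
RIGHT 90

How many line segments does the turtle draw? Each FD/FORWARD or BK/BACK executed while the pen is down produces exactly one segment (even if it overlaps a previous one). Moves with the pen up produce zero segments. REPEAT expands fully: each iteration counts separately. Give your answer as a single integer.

Executing turtle program step by step:
Start: pos=(1,-6), heading=180, pen down
BK 18: (1,-6) -> (19,-6) [heading=180, draw]
REPEAT 4 [
  -- iteration 1/4 --
  FD 4: (19,-6) -> (15,-6) [heading=180, draw]
  RT 108: heading 180 -> 72
  PU: pen up
  REPEAT 4 [
    -- iteration 1/4 --
    FD 4: (15,-6) -> (16.236,-2.196) [heading=72, move]
    RT 45: heading 72 -> 27
    -- iteration 2/4 --
    FD 4: (16.236,-2.196) -> (19.8,-0.38) [heading=27, move]
    RT 45: heading 27 -> 342
    -- iteration 3/4 --
    FD 4: (19.8,-0.38) -> (23.604,-1.616) [heading=342, move]
    RT 45: heading 342 -> 297
    -- iteration 4/4 --
    FD 4: (23.604,-1.616) -> (25.42,-5.18) [heading=297, move]
    RT 45: heading 297 -> 252
  ]
  -- iteration 2/4 --
  FD 4: (25.42,-5.18) -> (24.184,-8.984) [heading=252, move]
  RT 108: heading 252 -> 144
  PU: pen up
  REPEAT 4 [
    -- iteration 1/4 --
    FD 4: (24.184,-8.984) -> (20.948,-6.633) [heading=144, move]
    RT 45: heading 144 -> 99
    -- iteration 2/4 --
    FD 4: (20.948,-6.633) -> (20.322,-2.682) [heading=99, move]
    RT 45: heading 99 -> 54
    -- iteration 3/4 --
    FD 4: (20.322,-2.682) -> (22.674,0.554) [heading=54, move]
    RT 45: heading 54 -> 9
    -- iteration 4/4 --
    FD 4: (22.674,0.554) -> (26.624,1.18) [heading=9, move]
    RT 45: heading 9 -> 324
  ]
  -- iteration 3/4 --
  FD 4: (26.624,1.18) -> (29.86,-1.172) [heading=324, move]
  RT 108: heading 324 -> 216
  PU: pen up
  REPEAT 4 [
    -- iteration 1/4 --
    FD 4: (29.86,-1.172) -> (26.624,-3.523) [heading=216, move]
    RT 45: heading 216 -> 171
    -- iteration 2/4 --
    FD 4: (26.624,-3.523) -> (22.674,-2.897) [heading=171, move]
    RT 45: heading 171 -> 126
    -- iteration 3/4 --
    FD 4: (22.674,-2.897) -> (20.322,0.339) [heading=126, move]
    RT 45: heading 126 -> 81
    -- iteration 4/4 --
    FD 4: (20.322,0.339) -> (20.948,4.29) [heading=81, move]
    RT 45: heading 81 -> 36
  ]
  -- iteration 4/4 --
  FD 4: (20.948,4.29) -> (24.184,6.641) [heading=36, move]
  RT 108: heading 36 -> 288
  PU: pen up
  REPEAT 4 [
    -- iteration 1/4 --
    FD 4: (24.184,6.641) -> (25.42,2.837) [heading=288, move]
    RT 45: heading 288 -> 243
    -- iteration 2/4 --
    FD 4: (25.42,2.837) -> (23.604,-0.727) [heading=243, move]
    RT 45: heading 243 -> 198
    -- iteration 3/4 --
    FD 4: (23.604,-0.727) -> (19.8,-1.963) [heading=198, move]
    RT 45: heading 198 -> 153
    -- iteration 4/4 --
    FD 4: (19.8,-1.963) -> (16.236,-0.147) [heading=153, move]
    RT 45: heading 153 -> 108
  ]
]
RT 90: heading 108 -> 18
Final: pos=(16.236,-0.147), heading=18, 2 segment(s) drawn
Segments drawn: 2

Answer: 2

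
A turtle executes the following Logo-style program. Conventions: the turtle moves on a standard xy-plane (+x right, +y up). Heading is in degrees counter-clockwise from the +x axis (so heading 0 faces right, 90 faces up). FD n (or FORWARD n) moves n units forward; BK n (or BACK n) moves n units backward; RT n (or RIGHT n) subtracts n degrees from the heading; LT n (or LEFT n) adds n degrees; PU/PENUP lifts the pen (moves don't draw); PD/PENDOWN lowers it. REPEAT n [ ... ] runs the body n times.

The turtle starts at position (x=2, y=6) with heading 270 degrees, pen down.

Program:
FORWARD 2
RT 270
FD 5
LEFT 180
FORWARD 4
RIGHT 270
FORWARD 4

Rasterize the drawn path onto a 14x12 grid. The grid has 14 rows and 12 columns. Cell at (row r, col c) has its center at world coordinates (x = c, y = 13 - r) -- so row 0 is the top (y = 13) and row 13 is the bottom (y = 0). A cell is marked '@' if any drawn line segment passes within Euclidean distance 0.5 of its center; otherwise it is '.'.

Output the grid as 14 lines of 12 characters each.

Segment 0: (2,6) -> (2,4)
Segment 1: (2,4) -> (7,4)
Segment 2: (7,4) -> (3,4)
Segment 3: (3,4) -> (3,0)

Answer: ............
............
............
............
............
............
............
..@.........
..@.........
..@@@@@@....
...@........
...@........
...@........
...@........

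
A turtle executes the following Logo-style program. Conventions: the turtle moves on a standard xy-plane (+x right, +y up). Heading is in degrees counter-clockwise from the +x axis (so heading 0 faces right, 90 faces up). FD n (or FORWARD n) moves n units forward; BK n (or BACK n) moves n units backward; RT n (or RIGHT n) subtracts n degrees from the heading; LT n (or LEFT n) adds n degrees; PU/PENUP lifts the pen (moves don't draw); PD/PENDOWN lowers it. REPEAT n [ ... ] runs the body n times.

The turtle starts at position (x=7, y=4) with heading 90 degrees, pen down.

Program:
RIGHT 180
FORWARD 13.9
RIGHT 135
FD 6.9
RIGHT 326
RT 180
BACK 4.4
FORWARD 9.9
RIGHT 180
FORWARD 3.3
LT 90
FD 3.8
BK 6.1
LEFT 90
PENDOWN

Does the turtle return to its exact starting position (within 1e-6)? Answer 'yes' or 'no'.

Answer: no

Derivation:
Executing turtle program step by step:
Start: pos=(7,4), heading=90, pen down
RT 180: heading 90 -> 270
FD 13.9: (7,4) -> (7,-9.9) [heading=270, draw]
RT 135: heading 270 -> 135
FD 6.9: (7,-9.9) -> (2.121,-5.021) [heading=135, draw]
RT 326: heading 135 -> 169
RT 180: heading 169 -> 349
BK 4.4: (2.121,-5.021) -> (-2.198,-4.181) [heading=349, draw]
FD 9.9: (-2.198,-4.181) -> (7.52,-6.07) [heading=349, draw]
RT 180: heading 349 -> 169
FD 3.3: (7.52,-6.07) -> (4.281,-5.441) [heading=169, draw]
LT 90: heading 169 -> 259
FD 3.8: (4.281,-5.441) -> (3.555,-9.171) [heading=259, draw]
BK 6.1: (3.555,-9.171) -> (4.719,-3.183) [heading=259, draw]
LT 90: heading 259 -> 349
PD: pen down
Final: pos=(4.719,-3.183), heading=349, 7 segment(s) drawn

Start position: (7, 4)
Final position: (4.719, -3.183)
Distance = 7.536; >= 1e-6 -> NOT closed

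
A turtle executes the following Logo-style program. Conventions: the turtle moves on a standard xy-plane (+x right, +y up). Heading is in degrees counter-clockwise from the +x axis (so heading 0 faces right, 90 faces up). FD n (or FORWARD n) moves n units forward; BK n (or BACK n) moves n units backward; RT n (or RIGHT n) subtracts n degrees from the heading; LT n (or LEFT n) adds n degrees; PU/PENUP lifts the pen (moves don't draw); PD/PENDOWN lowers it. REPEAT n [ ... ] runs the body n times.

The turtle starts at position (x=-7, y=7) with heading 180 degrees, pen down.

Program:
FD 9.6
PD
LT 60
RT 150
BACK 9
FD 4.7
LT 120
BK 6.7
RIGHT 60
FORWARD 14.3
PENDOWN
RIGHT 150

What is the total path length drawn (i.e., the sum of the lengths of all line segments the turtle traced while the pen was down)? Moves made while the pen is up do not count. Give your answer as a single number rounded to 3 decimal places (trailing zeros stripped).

Answer: 44.3

Derivation:
Executing turtle program step by step:
Start: pos=(-7,7), heading=180, pen down
FD 9.6: (-7,7) -> (-16.6,7) [heading=180, draw]
PD: pen down
LT 60: heading 180 -> 240
RT 150: heading 240 -> 90
BK 9: (-16.6,7) -> (-16.6,-2) [heading=90, draw]
FD 4.7: (-16.6,-2) -> (-16.6,2.7) [heading=90, draw]
LT 120: heading 90 -> 210
BK 6.7: (-16.6,2.7) -> (-10.798,6.05) [heading=210, draw]
RT 60: heading 210 -> 150
FD 14.3: (-10.798,6.05) -> (-23.182,13.2) [heading=150, draw]
PD: pen down
RT 150: heading 150 -> 0
Final: pos=(-23.182,13.2), heading=0, 5 segment(s) drawn

Segment lengths:
  seg 1: (-7,7) -> (-16.6,7), length = 9.6
  seg 2: (-16.6,7) -> (-16.6,-2), length = 9
  seg 3: (-16.6,-2) -> (-16.6,2.7), length = 4.7
  seg 4: (-16.6,2.7) -> (-10.798,6.05), length = 6.7
  seg 5: (-10.798,6.05) -> (-23.182,13.2), length = 14.3
Total = 44.3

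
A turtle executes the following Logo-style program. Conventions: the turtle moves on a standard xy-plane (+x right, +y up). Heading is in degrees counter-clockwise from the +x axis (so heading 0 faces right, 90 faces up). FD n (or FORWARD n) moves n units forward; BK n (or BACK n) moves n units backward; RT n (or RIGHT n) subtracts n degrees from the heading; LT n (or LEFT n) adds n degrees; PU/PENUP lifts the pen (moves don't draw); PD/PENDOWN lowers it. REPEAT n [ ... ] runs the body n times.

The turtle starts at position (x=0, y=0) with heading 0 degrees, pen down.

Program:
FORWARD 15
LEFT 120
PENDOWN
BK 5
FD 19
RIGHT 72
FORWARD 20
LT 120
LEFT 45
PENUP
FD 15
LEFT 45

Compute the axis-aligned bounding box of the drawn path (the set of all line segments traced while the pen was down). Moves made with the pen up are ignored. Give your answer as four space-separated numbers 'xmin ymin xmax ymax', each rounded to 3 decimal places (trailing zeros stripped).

Executing turtle program step by step:
Start: pos=(0,0), heading=0, pen down
FD 15: (0,0) -> (15,0) [heading=0, draw]
LT 120: heading 0 -> 120
PD: pen down
BK 5: (15,0) -> (17.5,-4.33) [heading=120, draw]
FD 19: (17.5,-4.33) -> (8,12.124) [heading=120, draw]
RT 72: heading 120 -> 48
FD 20: (8,12.124) -> (21.383,26.987) [heading=48, draw]
LT 120: heading 48 -> 168
LT 45: heading 168 -> 213
PU: pen up
FD 15: (21.383,26.987) -> (8.803,18.818) [heading=213, move]
LT 45: heading 213 -> 258
Final: pos=(8.803,18.818), heading=258, 4 segment(s) drawn

Segment endpoints: x in {0, 8, 15, 17.5, 21.383}, y in {-4.33, 0, 12.124, 26.987}
xmin=0, ymin=-4.33, xmax=21.383, ymax=26.987

Answer: 0 -4.33 21.383 26.987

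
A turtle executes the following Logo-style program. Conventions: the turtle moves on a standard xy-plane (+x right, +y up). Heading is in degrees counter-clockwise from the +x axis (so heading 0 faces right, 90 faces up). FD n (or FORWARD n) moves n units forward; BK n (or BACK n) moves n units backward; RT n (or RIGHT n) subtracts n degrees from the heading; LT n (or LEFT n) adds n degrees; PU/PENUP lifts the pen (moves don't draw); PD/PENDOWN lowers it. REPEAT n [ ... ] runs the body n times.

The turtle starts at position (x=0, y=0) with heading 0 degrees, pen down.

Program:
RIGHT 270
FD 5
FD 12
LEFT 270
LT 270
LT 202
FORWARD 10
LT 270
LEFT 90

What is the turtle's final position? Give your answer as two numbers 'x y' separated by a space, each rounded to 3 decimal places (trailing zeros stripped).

Executing turtle program step by step:
Start: pos=(0,0), heading=0, pen down
RT 270: heading 0 -> 90
FD 5: (0,0) -> (0,5) [heading=90, draw]
FD 12: (0,5) -> (0,17) [heading=90, draw]
LT 270: heading 90 -> 0
LT 270: heading 0 -> 270
LT 202: heading 270 -> 112
FD 10: (0,17) -> (-3.746,26.272) [heading=112, draw]
LT 270: heading 112 -> 22
LT 90: heading 22 -> 112
Final: pos=(-3.746,26.272), heading=112, 3 segment(s) drawn

Answer: -3.746 26.272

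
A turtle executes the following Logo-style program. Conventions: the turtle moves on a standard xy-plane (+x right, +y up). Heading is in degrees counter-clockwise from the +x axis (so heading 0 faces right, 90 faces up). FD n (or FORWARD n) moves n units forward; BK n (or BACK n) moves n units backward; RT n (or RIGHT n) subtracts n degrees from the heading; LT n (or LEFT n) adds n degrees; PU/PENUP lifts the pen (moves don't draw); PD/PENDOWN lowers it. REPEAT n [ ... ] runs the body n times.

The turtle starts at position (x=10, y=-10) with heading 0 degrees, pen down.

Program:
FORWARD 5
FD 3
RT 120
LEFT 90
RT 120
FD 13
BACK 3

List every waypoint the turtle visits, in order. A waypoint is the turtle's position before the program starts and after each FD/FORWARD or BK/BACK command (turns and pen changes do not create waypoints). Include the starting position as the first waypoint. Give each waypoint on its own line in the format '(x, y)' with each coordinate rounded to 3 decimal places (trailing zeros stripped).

Executing turtle program step by step:
Start: pos=(10,-10), heading=0, pen down
FD 5: (10,-10) -> (15,-10) [heading=0, draw]
FD 3: (15,-10) -> (18,-10) [heading=0, draw]
RT 120: heading 0 -> 240
LT 90: heading 240 -> 330
RT 120: heading 330 -> 210
FD 13: (18,-10) -> (6.742,-16.5) [heading=210, draw]
BK 3: (6.742,-16.5) -> (9.34,-15) [heading=210, draw]
Final: pos=(9.34,-15), heading=210, 4 segment(s) drawn
Waypoints (5 total):
(10, -10)
(15, -10)
(18, -10)
(6.742, -16.5)
(9.34, -15)

Answer: (10, -10)
(15, -10)
(18, -10)
(6.742, -16.5)
(9.34, -15)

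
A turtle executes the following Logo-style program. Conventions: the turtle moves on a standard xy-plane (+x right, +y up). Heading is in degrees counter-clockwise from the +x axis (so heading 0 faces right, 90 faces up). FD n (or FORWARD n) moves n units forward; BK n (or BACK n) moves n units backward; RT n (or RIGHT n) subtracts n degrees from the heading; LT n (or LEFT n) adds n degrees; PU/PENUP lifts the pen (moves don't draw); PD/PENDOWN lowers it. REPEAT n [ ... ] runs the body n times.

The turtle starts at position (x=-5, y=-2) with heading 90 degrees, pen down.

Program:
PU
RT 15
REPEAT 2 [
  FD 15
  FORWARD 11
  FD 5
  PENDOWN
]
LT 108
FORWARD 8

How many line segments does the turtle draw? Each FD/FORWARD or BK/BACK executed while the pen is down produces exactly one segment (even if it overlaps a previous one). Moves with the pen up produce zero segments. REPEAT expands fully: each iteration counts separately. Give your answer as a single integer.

Answer: 4

Derivation:
Executing turtle program step by step:
Start: pos=(-5,-2), heading=90, pen down
PU: pen up
RT 15: heading 90 -> 75
REPEAT 2 [
  -- iteration 1/2 --
  FD 15: (-5,-2) -> (-1.118,12.489) [heading=75, move]
  FD 11: (-1.118,12.489) -> (1.729,23.114) [heading=75, move]
  FD 5: (1.729,23.114) -> (3.023,27.944) [heading=75, move]
  PD: pen down
  -- iteration 2/2 --
  FD 15: (3.023,27.944) -> (6.906,42.433) [heading=75, draw]
  FD 11: (6.906,42.433) -> (9.753,53.058) [heading=75, draw]
  FD 5: (9.753,53.058) -> (11.047,57.887) [heading=75, draw]
  PD: pen down
]
LT 108: heading 75 -> 183
FD 8: (11.047,57.887) -> (3.058,57.469) [heading=183, draw]
Final: pos=(3.058,57.469), heading=183, 4 segment(s) drawn
Segments drawn: 4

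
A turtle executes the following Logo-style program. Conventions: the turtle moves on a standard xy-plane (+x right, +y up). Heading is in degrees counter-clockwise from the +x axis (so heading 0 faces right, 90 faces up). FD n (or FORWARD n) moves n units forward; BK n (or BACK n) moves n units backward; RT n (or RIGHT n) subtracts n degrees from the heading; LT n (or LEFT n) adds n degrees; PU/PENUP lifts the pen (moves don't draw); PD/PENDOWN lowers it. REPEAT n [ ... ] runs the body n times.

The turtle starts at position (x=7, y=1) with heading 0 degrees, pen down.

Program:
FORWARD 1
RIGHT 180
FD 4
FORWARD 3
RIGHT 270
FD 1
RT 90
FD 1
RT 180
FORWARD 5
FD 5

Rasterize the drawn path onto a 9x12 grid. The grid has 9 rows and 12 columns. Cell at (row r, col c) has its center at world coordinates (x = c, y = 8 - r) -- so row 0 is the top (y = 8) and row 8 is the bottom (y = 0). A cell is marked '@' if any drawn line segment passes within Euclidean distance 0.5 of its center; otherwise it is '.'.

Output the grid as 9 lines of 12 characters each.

Answer: ............
............
............
............
............
............
............
.@@@@@@@@...
@@@@@@@@@@@.

Derivation:
Segment 0: (7,1) -> (8,1)
Segment 1: (8,1) -> (4,1)
Segment 2: (4,1) -> (1,1)
Segment 3: (1,1) -> (1,-0)
Segment 4: (1,-0) -> (0,-0)
Segment 5: (0,-0) -> (5,0)
Segment 6: (5,0) -> (10,0)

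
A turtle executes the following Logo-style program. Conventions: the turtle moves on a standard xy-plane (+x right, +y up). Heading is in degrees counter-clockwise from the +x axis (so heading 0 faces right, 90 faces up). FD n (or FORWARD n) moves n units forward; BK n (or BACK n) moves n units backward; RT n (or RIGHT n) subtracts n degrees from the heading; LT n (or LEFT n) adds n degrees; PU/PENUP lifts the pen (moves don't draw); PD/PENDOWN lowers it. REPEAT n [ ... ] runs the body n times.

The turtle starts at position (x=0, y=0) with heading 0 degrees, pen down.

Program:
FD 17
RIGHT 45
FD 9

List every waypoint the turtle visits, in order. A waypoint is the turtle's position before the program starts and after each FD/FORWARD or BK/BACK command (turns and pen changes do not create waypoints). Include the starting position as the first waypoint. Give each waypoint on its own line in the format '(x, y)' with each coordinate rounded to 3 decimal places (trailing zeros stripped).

Answer: (0, 0)
(17, 0)
(23.364, -6.364)

Derivation:
Executing turtle program step by step:
Start: pos=(0,0), heading=0, pen down
FD 17: (0,0) -> (17,0) [heading=0, draw]
RT 45: heading 0 -> 315
FD 9: (17,0) -> (23.364,-6.364) [heading=315, draw]
Final: pos=(23.364,-6.364), heading=315, 2 segment(s) drawn
Waypoints (3 total):
(0, 0)
(17, 0)
(23.364, -6.364)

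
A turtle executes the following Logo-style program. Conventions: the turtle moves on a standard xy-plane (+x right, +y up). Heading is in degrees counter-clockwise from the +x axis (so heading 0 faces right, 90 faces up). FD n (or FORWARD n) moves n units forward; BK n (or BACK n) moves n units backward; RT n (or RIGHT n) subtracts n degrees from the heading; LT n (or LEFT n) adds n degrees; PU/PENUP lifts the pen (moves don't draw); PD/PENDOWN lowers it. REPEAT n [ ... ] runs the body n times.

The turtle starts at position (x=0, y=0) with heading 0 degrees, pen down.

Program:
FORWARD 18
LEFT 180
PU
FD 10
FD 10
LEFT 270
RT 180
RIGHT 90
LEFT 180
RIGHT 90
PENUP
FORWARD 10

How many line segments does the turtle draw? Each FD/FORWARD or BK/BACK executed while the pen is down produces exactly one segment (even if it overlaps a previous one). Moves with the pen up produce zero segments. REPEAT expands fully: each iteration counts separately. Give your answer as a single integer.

Executing turtle program step by step:
Start: pos=(0,0), heading=0, pen down
FD 18: (0,0) -> (18,0) [heading=0, draw]
LT 180: heading 0 -> 180
PU: pen up
FD 10: (18,0) -> (8,0) [heading=180, move]
FD 10: (8,0) -> (-2,0) [heading=180, move]
LT 270: heading 180 -> 90
RT 180: heading 90 -> 270
RT 90: heading 270 -> 180
LT 180: heading 180 -> 0
RT 90: heading 0 -> 270
PU: pen up
FD 10: (-2,0) -> (-2,-10) [heading=270, move]
Final: pos=(-2,-10), heading=270, 1 segment(s) drawn
Segments drawn: 1

Answer: 1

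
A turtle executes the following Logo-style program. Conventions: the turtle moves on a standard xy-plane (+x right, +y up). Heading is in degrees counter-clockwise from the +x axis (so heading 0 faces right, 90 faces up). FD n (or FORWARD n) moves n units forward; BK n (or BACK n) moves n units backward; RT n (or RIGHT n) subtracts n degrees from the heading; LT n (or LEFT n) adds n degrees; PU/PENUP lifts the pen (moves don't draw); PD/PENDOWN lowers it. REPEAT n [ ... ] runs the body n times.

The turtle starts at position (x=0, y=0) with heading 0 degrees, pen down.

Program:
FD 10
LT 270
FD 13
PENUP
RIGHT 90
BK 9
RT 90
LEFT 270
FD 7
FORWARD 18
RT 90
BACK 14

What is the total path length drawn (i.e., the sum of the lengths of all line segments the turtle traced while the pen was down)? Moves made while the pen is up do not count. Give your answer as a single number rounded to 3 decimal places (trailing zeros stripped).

Answer: 23

Derivation:
Executing turtle program step by step:
Start: pos=(0,0), heading=0, pen down
FD 10: (0,0) -> (10,0) [heading=0, draw]
LT 270: heading 0 -> 270
FD 13: (10,0) -> (10,-13) [heading=270, draw]
PU: pen up
RT 90: heading 270 -> 180
BK 9: (10,-13) -> (19,-13) [heading=180, move]
RT 90: heading 180 -> 90
LT 270: heading 90 -> 0
FD 7: (19,-13) -> (26,-13) [heading=0, move]
FD 18: (26,-13) -> (44,-13) [heading=0, move]
RT 90: heading 0 -> 270
BK 14: (44,-13) -> (44,1) [heading=270, move]
Final: pos=(44,1), heading=270, 2 segment(s) drawn

Segment lengths:
  seg 1: (0,0) -> (10,0), length = 10
  seg 2: (10,0) -> (10,-13), length = 13
Total = 23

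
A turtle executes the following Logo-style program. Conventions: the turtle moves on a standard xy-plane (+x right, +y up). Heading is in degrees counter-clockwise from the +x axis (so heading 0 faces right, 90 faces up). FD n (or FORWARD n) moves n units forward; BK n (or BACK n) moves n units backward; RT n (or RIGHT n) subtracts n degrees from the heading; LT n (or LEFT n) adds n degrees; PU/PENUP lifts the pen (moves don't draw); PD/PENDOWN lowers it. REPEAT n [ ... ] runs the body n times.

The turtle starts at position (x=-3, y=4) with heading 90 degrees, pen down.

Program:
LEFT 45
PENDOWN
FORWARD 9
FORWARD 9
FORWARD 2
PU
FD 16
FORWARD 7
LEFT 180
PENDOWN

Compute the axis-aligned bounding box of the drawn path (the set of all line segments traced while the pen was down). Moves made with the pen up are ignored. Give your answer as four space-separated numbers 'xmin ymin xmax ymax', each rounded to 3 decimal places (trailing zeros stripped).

Executing turtle program step by step:
Start: pos=(-3,4), heading=90, pen down
LT 45: heading 90 -> 135
PD: pen down
FD 9: (-3,4) -> (-9.364,10.364) [heading=135, draw]
FD 9: (-9.364,10.364) -> (-15.728,16.728) [heading=135, draw]
FD 2: (-15.728,16.728) -> (-17.142,18.142) [heading=135, draw]
PU: pen up
FD 16: (-17.142,18.142) -> (-28.456,29.456) [heading=135, move]
FD 7: (-28.456,29.456) -> (-33.406,34.406) [heading=135, move]
LT 180: heading 135 -> 315
PD: pen down
Final: pos=(-33.406,34.406), heading=315, 3 segment(s) drawn

Segment endpoints: x in {-17.142, -15.728, -9.364, -3}, y in {4, 10.364, 16.728, 18.142}
xmin=-17.142, ymin=4, xmax=-3, ymax=18.142

Answer: -17.142 4 -3 18.142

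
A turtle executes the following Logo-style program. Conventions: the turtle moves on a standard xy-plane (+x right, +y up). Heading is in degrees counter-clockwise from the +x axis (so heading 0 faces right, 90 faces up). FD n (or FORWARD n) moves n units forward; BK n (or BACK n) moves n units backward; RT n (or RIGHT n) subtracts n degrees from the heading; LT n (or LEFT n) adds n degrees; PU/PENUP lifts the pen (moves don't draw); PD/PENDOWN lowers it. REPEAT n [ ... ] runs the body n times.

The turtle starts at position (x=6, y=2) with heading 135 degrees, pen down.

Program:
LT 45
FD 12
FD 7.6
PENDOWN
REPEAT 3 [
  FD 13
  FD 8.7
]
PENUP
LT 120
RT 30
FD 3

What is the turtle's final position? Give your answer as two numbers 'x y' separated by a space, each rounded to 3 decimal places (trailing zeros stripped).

Executing turtle program step by step:
Start: pos=(6,2), heading=135, pen down
LT 45: heading 135 -> 180
FD 12: (6,2) -> (-6,2) [heading=180, draw]
FD 7.6: (-6,2) -> (-13.6,2) [heading=180, draw]
PD: pen down
REPEAT 3 [
  -- iteration 1/3 --
  FD 13: (-13.6,2) -> (-26.6,2) [heading=180, draw]
  FD 8.7: (-26.6,2) -> (-35.3,2) [heading=180, draw]
  -- iteration 2/3 --
  FD 13: (-35.3,2) -> (-48.3,2) [heading=180, draw]
  FD 8.7: (-48.3,2) -> (-57,2) [heading=180, draw]
  -- iteration 3/3 --
  FD 13: (-57,2) -> (-70,2) [heading=180, draw]
  FD 8.7: (-70,2) -> (-78.7,2) [heading=180, draw]
]
PU: pen up
LT 120: heading 180 -> 300
RT 30: heading 300 -> 270
FD 3: (-78.7,2) -> (-78.7,-1) [heading=270, move]
Final: pos=(-78.7,-1), heading=270, 8 segment(s) drawn

Answer: -78.7 -1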